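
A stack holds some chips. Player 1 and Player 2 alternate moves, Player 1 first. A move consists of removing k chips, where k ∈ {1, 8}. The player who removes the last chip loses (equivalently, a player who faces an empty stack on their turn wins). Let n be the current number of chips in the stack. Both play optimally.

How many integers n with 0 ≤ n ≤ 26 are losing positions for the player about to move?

Use the standard recursion: the mover wins at a terminal position; elsewhere, the mover wins exactly when some move hands the opponent an L position.
n=0: no move; the opponent has just taken the last chip and therefore loses → W
n=1: only reaches 0(W), which is W → L
n=2: reaches L-position 1 → W
n=3: only reaches 2(W), which is W → L
n=4: reaches L-position 3 → W
n=5: only reaches 4(W), which is W → L
n=6: reaches L-position 5 → W
n=7: only reaches 6(W), which is W → L
n=8: reaches L-position 7 → W
n=9: reaches L-position 1 → W
n=10: only reaches 9(W), 2(W), all W → L
n=11: reaches L-position 10 → W
n=12: only reaches 11(W), 4(W), all W → L
n=13: reaches L-position 12 → W
n=14: only reaches 13(W), 6(W), all W → L
n=15: reaches L-position 14 → W
n=16: only reaches 15(W), 8(W), all W → L
n=17: reaches L-position 16 → W
n=18: reaches L-position 10 → W
n=19: only reaches 18(W), 11(W), all W → L
n=20: reaches L-position 19 → W
n=21: only reaches 20(W), 13(W), all W → L
n=22: reaches L-position 21 → W
n=23: only reaches 22(W), 15(W), all W → L
n=24: reaches L-position 23 → W
n=25: only reaches 24(W), 17(W), all W → L
n=26: reaches L-position 25 → W
L entries with 0 ≤ n ≤ 26: n = 1, 3, 5, 7, 10, 12, 14, 16, 19, 21, 23, 25; that makes 12.

12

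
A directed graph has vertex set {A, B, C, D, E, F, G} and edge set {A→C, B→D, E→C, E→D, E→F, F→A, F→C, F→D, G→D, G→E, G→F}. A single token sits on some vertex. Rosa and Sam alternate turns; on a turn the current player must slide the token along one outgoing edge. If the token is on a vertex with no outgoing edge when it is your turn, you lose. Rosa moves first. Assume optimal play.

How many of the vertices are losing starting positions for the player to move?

Classify positions by backward induction: terminal positions (no move available) are L. From any other position, the mover wins iff some move reaches an L.
Every edge goes from a vertex to one that appears earlier in the order C, D, A, F, E, G, B, so processing vertices in that order labels each vertex after all of its successors.
C: no outgoing edge → L
D: no outgoing edge → L
A: reaches L-position C → W
F: reaches L-position D → W
E: reaches L-position D → W
G: reaches L-position D → W
B: reaches L-position D → W
The L vertices are C, D; that is 2 in all.

2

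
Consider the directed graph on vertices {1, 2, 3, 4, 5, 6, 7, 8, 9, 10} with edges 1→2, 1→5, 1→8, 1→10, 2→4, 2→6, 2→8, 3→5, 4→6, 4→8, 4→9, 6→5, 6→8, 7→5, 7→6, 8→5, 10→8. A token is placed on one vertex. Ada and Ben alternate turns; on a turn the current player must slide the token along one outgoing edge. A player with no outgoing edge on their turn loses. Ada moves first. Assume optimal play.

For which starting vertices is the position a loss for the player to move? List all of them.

Compute win/loss labels from the base case upward. A position with no move is L. Any other position is W if it can reach an L in one move, else L.
Every edge goes from a vertex to one that appears earlier in the order 9, 5, 8, 10, 3, 6, 7, 4, 2, 1, so processing vertices in that order labels each vertex after all of its successors.
9: no outgoing edge → L
5: no outgoing edge → L
8: can move to 5, which is L ⇒ W
10: the only move is to 8(W), a W ⇒ L
3: can move to 5, which is L ⇒ W
6: can move to 5, which is L ⇒ W
7: can move to 5, which is L ⇒ W
4: can move to 9, which is L ⇒ W
2: moves to 4(W), 6(W), 8(W); every one is W ⇒ L
1: can move to 2, which is L ⇒ W
The losing starting vertices are exactly the entries labelled L in this table (4 of them).

2, 5, 9, 10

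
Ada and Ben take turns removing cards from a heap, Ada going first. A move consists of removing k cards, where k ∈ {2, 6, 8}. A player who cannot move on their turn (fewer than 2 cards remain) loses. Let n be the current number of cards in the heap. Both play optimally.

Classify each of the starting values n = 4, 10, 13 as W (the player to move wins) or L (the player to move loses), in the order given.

4: L, 10: W, 13: W

Compute win/loss labels from the base case upward. A position with no move is L. Any other position is W if it can reach an L in one move, else L.
n=0: no move → L
n=1: no move → L
n=2: →0(L), so W
n=3: →1(L), so W
n=4: →2(W) only, which is W, so L
n=5: →3(W) only, which is W, so L
n=6: →4(L), so W
n=7: →5(L), so W
n=8: →0(L), so W
n=9: →1(L), so W
n=10: →4(L), so W
n=11: →5(L), so W
n=12: →4(L), so W
n=13: →5(L), so W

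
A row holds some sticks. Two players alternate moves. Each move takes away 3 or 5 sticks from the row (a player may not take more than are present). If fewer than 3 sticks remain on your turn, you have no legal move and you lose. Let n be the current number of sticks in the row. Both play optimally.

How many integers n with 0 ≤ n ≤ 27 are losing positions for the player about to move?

12

Compute win/loss labels from the base case upward. A position with no move is L. Any other position is W if it can reach an L in one move, else L.
n=0: no move → L
n=1: no move → L
n=2: no move → L
n=3: W (go to 0, an L position)
n=4: W (go to 1, an L position)
n=5: W (go to 2, an L position)
n=6: W (go to 1, an L position)
n=7: W (go to 2, an L position)
n=8: L (options 5(W), 3(W) are all W)
n=9: L (options 6(W), 4(W) are all W)
n=10: L (options 7(W), 5(W) are all W)
n=11: W (go to 8, an L position)
n=12: W (go to 9, an L position)
n=13: W (go to 10, an L position)
n=14: W (go to 9, an L position)
n=15: W (go to 10, an L position)
n=16: L (options 13(W), 11(W) are all W)
n=17: L (options 14(W), 12(W) are all W)
n=18: L (options 15(W), 13(W) are all W)
n=19: W (go to 16, an L position)
n=20: W (go to 17, an L position)
n=21: W (go to 18, an L position)
n=22: W (go to 17, an L position)
n=23: W (go to 18, an L position)
n=24: L (options 21(W), 19(W) are all W)
n=25: L (options 22(W), 20(W) are all W)
n=26: L (options 23(W), 21(W) are all W)
n=27: W (go to 24, an L position)
L entries with 0 ≤ n ≤ 27: n = 0, 1, 2, 8, 9, 10, 16, 17, 18, 24, 25, 26; that makes 12.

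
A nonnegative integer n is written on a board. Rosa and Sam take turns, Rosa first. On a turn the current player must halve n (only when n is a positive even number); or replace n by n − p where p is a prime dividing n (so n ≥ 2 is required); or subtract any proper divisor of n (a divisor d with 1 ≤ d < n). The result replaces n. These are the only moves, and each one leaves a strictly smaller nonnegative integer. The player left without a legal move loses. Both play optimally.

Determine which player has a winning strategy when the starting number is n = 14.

Sam wins.

Work bottom-up. With no move the player to move loses. Otherwise the position is W if at least one move leads to an L position for the opponent, and L if every move leads to a W.
n=0: no move → L
n=1: no move → L
n=2: W (go to 0, an L position)
n=3: W (go to 0, an L position)
n=4: L (options 2(W), 3(W) are all W)
n=5: W (go to 0, an L position)
n=6: W (go to 4, an L position)
n=7: W (go to 0, an L position)
n=8: W (go to 4, an L position)
n=9: L (options 6(W), 8(W) are all W)
n=10: W (go to 9, an L position)
n=11: W (go to 0, an L position)
n=12: W (go to 9, an L position)
n=13: W (go to 0, an L position)
n=14: L (options 7(W), 12(W), 13(W) are all W)
Every move from 14 reaches a W position, so the mover loses.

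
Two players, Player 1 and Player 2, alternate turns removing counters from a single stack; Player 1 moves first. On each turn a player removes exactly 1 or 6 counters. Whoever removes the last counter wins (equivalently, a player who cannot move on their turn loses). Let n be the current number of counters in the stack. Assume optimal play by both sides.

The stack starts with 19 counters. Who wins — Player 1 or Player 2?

Label each position W (a win for the player to move) or L (a loss). A position with no legal move is L; any other position is W exactly when some move reaches an L, and L when every move reaches a W.
n=0: no move → L
n=1: →0(L), so W
n=2: →1(W) only, which is W, so L
n=3: →2(L), so W
n=4: →3(W) only, which is W, so L
n=5: →4(L), so W
n=6: →0(L), so W
n=7: →6(W), 1(W) — all W, so L
n=8: →7(L), so W
n=9: →8(W), 3(W) — all W, so L
n=10: →9(L), so W
n=11: →10(W), 5(W) — all W, so L
n=12: →11(L), so W
n=13: →7(L), so W
n=14: →13(W), 8(W) — all W, so L
n=15: →14(L), so W
n=16: →15(W), 10(W) — all W, so L
n=17: →16(L), so W
n=18: →17(W), 12(W) — all W, so L
n=19: →18(L), so W
From 19 Player 1 can remove 1, leaving 18, reaching an L position.

Player 1 wins.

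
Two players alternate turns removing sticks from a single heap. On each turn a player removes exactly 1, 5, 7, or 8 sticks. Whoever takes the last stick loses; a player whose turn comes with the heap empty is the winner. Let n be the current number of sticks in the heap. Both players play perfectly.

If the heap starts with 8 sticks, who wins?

Positions with no move are W. A position that does have a move is losing for the player to move precisely when every available move leads to a winning position for the opponent. Fill in the labels:
n=0: no move; the opponent has just taken the last stick and therefore loses → W
n=1: only reaches 0(W), which is W → L
n=2: reaches L-position 1 → W
n=3: only reaches 2(W), which is W → L
n=4: reaches L-position 3 → W
n=5: only reaches 4(W), 0(W), all W → L
n=6: reaches L-position 5 → W
n=7: only reaches 6(W), 2(W), 0(W), all W → L
n=8: reaches L-position 7 → W
From 8 the player to move can remove 1, leaving 7, reaching an L position.

The first player wins.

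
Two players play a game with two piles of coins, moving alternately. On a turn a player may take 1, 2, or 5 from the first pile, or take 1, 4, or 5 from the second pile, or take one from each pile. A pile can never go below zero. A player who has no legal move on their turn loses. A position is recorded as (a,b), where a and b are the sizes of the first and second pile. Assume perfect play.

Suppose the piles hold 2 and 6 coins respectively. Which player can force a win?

Label each position W (a win for the player to move) or L (a loss). A position with no legal move is L; any other position is W exactly when some move reaches an L, and L when every move reaches a W.
No move ever increases a pile, so every position that can arise here has a ≤ 2 and b ≤ 6; it is enough to label the cells with 0 ≤ a ≤ 2 and 0 ≤ b ≤ 6.
Every move lowers a or b (never raises either), so fill the grid row by row in increasing a, and left to right within a row: each cell's successors are then already labelled.
      b=0  b=1  b=2  b=3  b=4  b=5  b=6
a=0:    L    W    L    W    W    W    W
a=1:    W    W    W    W    L    W    L
a=2:    W    L    W    L    W    W    W
Cells with no legal move (terminal, hence L): (0,0).
The remaining L cells, each justified by listing all of its moves:
(0,2): →(0,1)(W) only, which is W, so L
(1,4): →(0,4)(W), (1,3)(W), (1,0)(W), (0,3)(W) — all W, so L
(1,6): →(0,6)(W), (1,5)(W), (1,2)(W), (1,1)(W), (0,5)(W) — all W, so L
(2,1): →(1,1)(W), (0,1)(W), (2,0)(W), (1,0)(W) — all W, so L
(2,3): →(1,3)(W), (0,3)(W), (2,2)(W), (1,2)(W) — all W, so L
Every other cell has at least one move into one of the L cells above, so it is W.
From (2,6) the player to move can move to (1,6), reaching an L position.

The first player wins.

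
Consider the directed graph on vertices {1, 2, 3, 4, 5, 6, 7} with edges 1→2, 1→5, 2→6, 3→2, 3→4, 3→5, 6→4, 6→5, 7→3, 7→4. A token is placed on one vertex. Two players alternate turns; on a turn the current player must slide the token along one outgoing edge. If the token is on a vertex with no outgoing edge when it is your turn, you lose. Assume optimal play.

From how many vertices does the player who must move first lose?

Label each position W (a win for the player to move) or L (a loss). A position with no legal move is L; any other position is W exactly when some move reaches an L, and L when every move reaches a W.
Every edge goes from a vertex to one that appears earlier in the order 5, 4, 6, 2, 3, 7, 1, so processing vertices in that order labels each vertex after all of its successors.
5: no outgoing edge → L
4: no outgoing edge → L
6: can move to 4, which is L ⇒ W
2: the only move is to 6(W), a W ⇒ L
3: can move to 2, which is L ⇒ W
7: can move to 4, which is L ⇒ W
1: can move to 2, which is L ⇒ W
The L vertices are 2, 4, 5; that is 3 in all.

3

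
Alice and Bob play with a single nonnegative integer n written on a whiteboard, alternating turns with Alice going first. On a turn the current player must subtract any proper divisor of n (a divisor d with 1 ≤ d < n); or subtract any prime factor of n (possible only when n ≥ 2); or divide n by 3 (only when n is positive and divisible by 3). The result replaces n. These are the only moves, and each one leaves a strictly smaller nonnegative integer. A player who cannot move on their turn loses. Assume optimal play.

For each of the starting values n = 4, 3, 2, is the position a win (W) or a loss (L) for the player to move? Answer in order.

Label each position W (a win for the player to move) or L (a loss). A position with no legal move is L; any other position is W exactly when some move reaches an L, and L when every move reaches a W.
n=0: no move → L
n=1: no move → L
n=2: can move to 0, which is L ⇒ W
n=3: can move to 0, which is L ⇒ W
n=4: moves to 2(W), 3(W); every one is W ⇒ L

4: L, 3: W, 2: W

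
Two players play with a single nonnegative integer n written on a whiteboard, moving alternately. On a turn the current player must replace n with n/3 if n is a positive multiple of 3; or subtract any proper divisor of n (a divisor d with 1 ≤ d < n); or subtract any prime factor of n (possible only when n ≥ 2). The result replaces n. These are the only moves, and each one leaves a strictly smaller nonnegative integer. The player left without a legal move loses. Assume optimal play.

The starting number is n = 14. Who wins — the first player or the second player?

The second player wins.

Work bottom-up. With no move the player to move loses. Otherwise the position is W if at least one move leads to an L position for the opponent, and L if every move leads to a W.
n=0: no move → L
n=1: no move → L
n=2: W (go to 0, an L position)
n=3: W (go to 0, an L position)
n=4: L (options 2(W), 3(W) are all W)
n=5: W (go to 0, an L position)
n=6: W (go to 4, an L position)
n=7: W (go to 0, an L position)
n=8: W (go to 4, an L position)
n=9: L (options 3(W), 6(W), 8(W) are all W)
n=10: W (go to 9, an L position)
n=11: W (go to 0, an L position)
n=12: W (go to 4, an L position)
n=13: W (go to 0, an L position)
n=14: L (options 7(W), 12(W), 13(W) are all W)
Every move from 14 reaches a W position, so the mover loses.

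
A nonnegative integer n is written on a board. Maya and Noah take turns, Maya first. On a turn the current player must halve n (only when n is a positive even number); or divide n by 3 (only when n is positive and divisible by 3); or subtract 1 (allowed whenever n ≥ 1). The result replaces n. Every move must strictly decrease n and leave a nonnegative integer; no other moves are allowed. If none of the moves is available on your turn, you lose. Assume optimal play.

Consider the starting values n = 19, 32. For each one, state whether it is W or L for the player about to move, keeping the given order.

Positions with no move are L. A position that does have a move is losing for the player to move precisely when every available move leads to a winning position for the opponent. Fill in the labels:
n=0: no move → L
n=1: →0(L), so W
n=2: →1(W) only, which is W, so L
n=3: →2(L), so W
n=4: →2(L), so W
n=5: →4(W) only, which is W, so L
n=6: →2(L), so W
n=7: →6(W) only, which is W, so L
n=8: →7(L), so W
n=9: →3(W), 8(W) — all W, so L
n=10: →5(L), so W
n=11: →10(W) only, which is W, so L
n=12: →11(L), so W
n=13: →12(W) only, which is W, so L
n=14: →7(L), so W
n=15: →5(L), so W
n=16: →8(W), 15(W) — all W, so L
n=17: →16(L), so W
n=18: →9(L), so W
n=19: →18(W) only, which is W, so L
n=20: →19(L), so W
n=21: →7(L), so W
n=22: →11(L), so W
n=23: →22(W) only, which is W, so L
n=24: →23(L), so W
n=25: →24(W) only, which is W, so L
n=26: →13(L), so W
n=27: →9(L), so W
n=28: →14(W), 27(W) — all W, so L
n=29: →28(L), so W
n=30: →10(W), 15(W), 29(W) — all W, so L
n=31: →30(L), so W
n=32: →16(L), so W

19: L, 32: W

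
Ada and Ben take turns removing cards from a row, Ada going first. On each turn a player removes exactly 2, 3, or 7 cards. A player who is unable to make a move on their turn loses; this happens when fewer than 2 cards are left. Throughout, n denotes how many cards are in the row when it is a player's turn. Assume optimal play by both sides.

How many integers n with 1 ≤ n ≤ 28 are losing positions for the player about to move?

Positions with no move are L. A position that does have a move is losing for the player to move precisely when every available move leads to a winning position for the opponent. Fill in the labels:
n=0: no move → L
n=1: no move → L
n=2: W (go to 0, an L position)
n=3: W (go to 1, an L position)
n=4: W (go to 1, an L position)
n=5: L (options 3(W), 2(W) are all W)
n=6: L (options 4(W), 3(W) are all W)
n=7: W (go to 5, an L position)
n=8: W (go to 6, an L position)
n=9: W (go to 6, an L position)
n=10: L (options 8(W), 7(W), 3(W) are all W)
n=11: L (options 9(W), 8(W), 4(W) are all W)
n=12: W (go to 10, an L position)
n=13: W (go to 11, an L position)
n=14: W (go to 11, an L position)
n=15: L (options 13(W), 12(W), 8(W) are all W)
n=16: L (options 14(W), 13(W), 9(W) are all W)
n=17: W (go to 15, an L position)
n=18: W (go to 16, an L position)
n=19: W (go to 16, an L position)
n=20: L (options 18(W), 17(W), 13(W) are all W)
n=21: L (options 19(W), 18(W), 14(W) are all W)
n=22: W (go to 20, an L position)
n=23: W (go to 21, an L position)
n=24: W (go to 21, an L position)
n=25: L (options 23(W), 22(W), 18(W) are all W)
n=26: L (options 24(W), 23(W), 19(W) are all W)
n=27: W (go to 25, an L position)
n=28: W (go to 26, an L position)
L entries with 1 ≤ n ≤ 28 (n=0 is outside the asked range and is not counted): n = 1, 5, 6, 10, 11, 15, 16, 20, 21, 25, 26; that makes 11.

11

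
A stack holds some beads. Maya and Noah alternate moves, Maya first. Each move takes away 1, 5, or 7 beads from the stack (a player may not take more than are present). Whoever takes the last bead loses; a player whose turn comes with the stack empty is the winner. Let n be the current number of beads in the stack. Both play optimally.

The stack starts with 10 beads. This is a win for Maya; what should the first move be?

Label each position W (a win for the player to move) or L (a loss). A position with no legal move is W; any other position is W exactly when some move reaches an L, and L when every move reaches a W.
n=0: no move; the opponent has just taken the last bead and therefore loses → W
n=1: L (sole option 0(W) is W)
n=2: W (go to 1, an L position)
n=3: L (sole option 2(W) is W)
n=4: W (go to 3, an L position)
n=5: L (options 4(W), 0(W) are all W)
n=6: W (go to 5, an L position)
n=7: L (options 6(W), 2(W), 0(W) are all W)
n=8: W (go to 7, an L position)
n=9: L (options 8(W), 4(W), 2(W) are all W)
n=10: W (go to 9, an L position)
From 10, the L positions reachable in one move are: 9, 5, 3. Any move reaching one of these is winning.

Remove 1, leaving 9.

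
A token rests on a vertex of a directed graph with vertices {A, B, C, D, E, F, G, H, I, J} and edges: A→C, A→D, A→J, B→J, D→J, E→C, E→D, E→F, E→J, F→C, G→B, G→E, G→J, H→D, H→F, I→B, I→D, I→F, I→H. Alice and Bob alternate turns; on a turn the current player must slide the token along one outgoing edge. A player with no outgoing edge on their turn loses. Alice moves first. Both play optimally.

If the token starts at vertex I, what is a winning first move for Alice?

Classify positions by backward induction: terminal positions (no move available) are L. From any other position, the mover wins iff some move reaches an L.
Every edge goes from a vertex to one that appears earlier in the order J, C, F, D, E, H, B, G, A, I, so processing vertices in that order labels each vertex after all of its successors.
J: no outgoing edge → L
C: no outgoing edge → L
F: reaches L-position C → W
D: reaches L-position J → W
E: reaches L-position C → W
H: only reaches D(W), F(W), all W → L
B: reaches L-position J → W
G: reaches L-position J → W
A: reaches L-position C → W
I: reaches L-position H → W
From I, the L positions reachable in one move are: H.

Move to H.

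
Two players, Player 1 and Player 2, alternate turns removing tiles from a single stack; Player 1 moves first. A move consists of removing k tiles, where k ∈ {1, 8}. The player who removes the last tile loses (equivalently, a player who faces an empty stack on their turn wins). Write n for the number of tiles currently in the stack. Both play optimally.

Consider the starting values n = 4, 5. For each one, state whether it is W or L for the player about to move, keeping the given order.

Work bottom-up. With no move the player to move wins. Otherwise the position is W if at least one move leads to an L position for the opponent, and L if every move leads to a W.
n=0: no move; the opponent has just taken the last tile and therefore loses → W
n=1: only reaches 0(W), which is W → L
n=2: reaches L-position 1 → W
n=3: only reaches 2(W), which is W → L
n=4: reaches L-position 3 → W
n=5: only reaches 4(W), which is W → L

4: W, 5: L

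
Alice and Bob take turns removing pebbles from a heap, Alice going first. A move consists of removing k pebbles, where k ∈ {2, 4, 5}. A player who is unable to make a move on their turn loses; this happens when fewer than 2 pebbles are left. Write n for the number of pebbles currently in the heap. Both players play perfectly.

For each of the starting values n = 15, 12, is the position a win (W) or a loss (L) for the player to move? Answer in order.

Label each position W (a win for the player to move) or L (a loss). A position with no legal move is L; any other position is W exactly when some move reaches an L, and L when every move reaches a W.
n=0: no move → L
n=1: no move → L
n=2: reaches L-position 0 → W
n=3: reaches L-position 1 → W
n=4: reaches L-position 0 → W
n=5: reaches L-position 1 → W
n=6: reaches L-position 1 → W
n=7: only reaches 5(W), 3(W), 2(W), all W → L
n=8: only reaches 6(W), 4(W), 3(W), all W → L
n=9: reaches L-position 7 → W
n=10: reaches L-position 8 → W
n=11: reaches L-position 7 → W
n=12: reaches L-position 8 → W
n=13: reaches L-position 8 → W
n=14: only reaches 12(W), 10(W), 9(W), all W → L
n=15: only reaches 13(W), 11(W), 10(W), all W → L

15: L, 12: W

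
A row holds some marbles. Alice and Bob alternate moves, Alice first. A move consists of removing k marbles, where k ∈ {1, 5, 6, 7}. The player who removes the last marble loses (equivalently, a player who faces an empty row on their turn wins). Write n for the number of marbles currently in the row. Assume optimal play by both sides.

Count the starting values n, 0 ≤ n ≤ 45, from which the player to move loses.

Use the standard recursion: the mover wins at a terminal position; elsewhere, the mover wins exactly when some move hands the opponent an L position.
n=0: no move; the opponent has just taken the last marble and therefore loses → W
n=1: →0(W) only, which is W, so L
n=2: →1(L), so W
n=3: →2(W) only, which is W, so L
n=4: →3(L), so W
n=5: →4(W), 0(W) — all W, so L
n=6: →5(L), so W
n=7: →1(L), so W
n=8: →3(L), so W
n=9: →3(L), so W
n=10: →5(L), so W
n=11: →5(L), so W
n=12: →5(L), so W
n=13: →12(W), 8(W), 7(W), 6(W) — all W, so L
n=14: →13(L), so W
n=15: →14(W), 10(W), 9(W), 8(W) — all W, so L
n=16: →15(L), so W
n=17: →16(W), 12(W), 11(W), 10(W) — all W, so L
n=18: →17(L), so W
n=19: →13(L), so W
n=20: →15(L), so W
n=21: →15(L), so W
n=22: →17(L), so W
n=23: →17(L), so W
n=24: →17(L), so W
n=25: →24(W), 20(W), 19(W), 18(W) — all W, so L
n=26: →25(L), so W
n=27: →26(W), 22(W), 21(W), 20(W) — all W, so L
n=28: →27(L), so W
n=29: →28(W), 24(W), 23(W), 22(W) — all W, so L
n=30: →29(L), so W
n=31: →25(L), so W
n=32: →27(L), so W
n=33: →27(L), so W
n=34: →29(L), so W
n=35: →29(L), so W
n=36: →29(L), so W
n=37: →36(W), 32(W), 31(W), 30(W) — all W, so L
n=38: →37(L), so W
n=39: →38(W), 34(W), 33(W), 32(W) — all W, so L
n=40: →39(L), so W
n=41: →40(W), 36(W), 35(W), 34(W) — all W, so L
n=42: →41(L), so W
n=43: →37(L), so W
n=44: →39(L), so W
n=45: →39(L), so W
L entries with 0 ≤ n ≤ 45: n = 1, 3, 5, 13, 15, 17, 25, 27, 29, 37, 39, 41; that makes 12.

12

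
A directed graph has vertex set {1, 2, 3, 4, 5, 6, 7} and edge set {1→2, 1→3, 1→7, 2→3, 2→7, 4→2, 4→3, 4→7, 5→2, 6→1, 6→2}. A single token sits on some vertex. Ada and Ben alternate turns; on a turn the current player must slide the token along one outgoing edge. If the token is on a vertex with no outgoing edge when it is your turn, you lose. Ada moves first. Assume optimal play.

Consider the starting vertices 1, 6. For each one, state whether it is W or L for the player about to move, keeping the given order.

Work bottom-up. With no move the player to move loses. Otherwise the position is W if at least one move leads to an L position for the opponent, and L if every move leads to a W.
Every edge goes from a vertex to one that appears earlier in the order 7, 3, 2, 4, 1, 5, 6, so processing vertices in that order labels each vertex after all of its successors.
7: no outgoing edge → L
3: no outgoing edge → L
2: W (go to 3, an L position)
4: W (go to 3, an L position)
1: W (go to 3, an L position)
5: L (sole option 2(W) is W)
6: L (options 1(W), 2(W) are all W)

1: W, 6: L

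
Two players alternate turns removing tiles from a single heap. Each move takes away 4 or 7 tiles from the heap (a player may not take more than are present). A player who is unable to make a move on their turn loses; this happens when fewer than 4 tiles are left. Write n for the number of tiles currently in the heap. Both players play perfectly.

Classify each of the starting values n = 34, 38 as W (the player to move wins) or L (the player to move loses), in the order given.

34: L, 38: W

Compute win/loss labels from the base case upward. A position with no move is L. Any other position is W if it can reach an L in one move, else L.
n=0: no move → L
n=1: no move → L
n=2: no move → L
n=3: no move → L
n=4: reaches L-position 0 → W
n=5: reaches L-position 1 → W
n=6: reaches L-position 2 → W
n=7: reaches L-position 3 → W
n=8: reaches L-position 1 → W
n=9: reaches L-position 2 → W
n=10: reaches L-position 3 → W
n=11: only reaches 7(W), 4(W), all W → L
n=12: only reaches 8(W), 5(W), all W → L
n=13: only reaches 9(W), 6(W), all W → L
n=14: only reaches 10(W), 7(W), all W → L
n=15: reaches L-position 11 → W
n=16: reaches L-position 12 → W
n=17: reaches L-position 13 → W
n=18: reaches L-position 14 → W
n=19: reaches L-position 12 → W
n=20: reaches L-position 13 → W
n=21: reaches L-position 14 → W
n=22: only reaches 18(W), 15(W), all W → L
n=23: only reaches 19(W), 16(W), all W → L
n=24: only reaches 20(W), 17(W), all W → L
n=25: only reaches 21(W), 18(W), all W → L
n=26: reaches L-position 22 → W
n=27: reaches L-position 23 → W
n=28: reaches L-position 24 → W
n=29: reaches L-position 25 → W
n=30: reaches L-position 23 → W
n=31: reaches L-position 24 → W
n=32: reaches L-position 25 → W
n=33: only reaches 29(W), 26(W), all W → L
n=34: only reaches 30(W), 27(W), all W → L
n=35: only reaches 31(W), 28(W), all W → L
n=36: only reaches 32(W), 29(W), all W → L
n=37: reaches L-position 33 → W
n=38: reaches L-position 34 → W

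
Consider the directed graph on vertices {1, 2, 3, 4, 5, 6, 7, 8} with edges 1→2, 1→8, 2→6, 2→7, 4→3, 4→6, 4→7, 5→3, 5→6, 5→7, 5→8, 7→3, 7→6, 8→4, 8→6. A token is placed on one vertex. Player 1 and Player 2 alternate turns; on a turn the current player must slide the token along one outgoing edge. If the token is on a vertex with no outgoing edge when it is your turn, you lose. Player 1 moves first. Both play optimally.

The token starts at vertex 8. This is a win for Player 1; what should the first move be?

Move to 6.

Positions with no move are L. A position that does have a move is losing for the player to move precisely when every available move leads to a winning position for the opponent. Fill in the labels:
Every edge goes from a vertex to one that appears earlier in the order 3, 6, 7, 2, 4, 8, 5, 1, so processing vertices in that order labels each vertex after all of its successors.
3: no outgoing edge → L
6: no outgoing edge → L
7: can move to 6, which is L ⇒ W
2: can move to 6, which is L ⇒ W
4: can move to 6, which is L ⇒ W
8: can move to 6, which is L ⇒ W
5: can move to 6, which is L ⇒ W
1: moves to 8(W), 2(W); every one is W ⇒ L
From 8, the L positions reachable in one move are: 6.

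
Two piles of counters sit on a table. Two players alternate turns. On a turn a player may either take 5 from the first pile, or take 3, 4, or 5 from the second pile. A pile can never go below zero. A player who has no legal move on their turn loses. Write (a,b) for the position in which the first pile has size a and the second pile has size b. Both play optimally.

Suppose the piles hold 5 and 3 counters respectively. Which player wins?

Work bottom-up. With no move the player to move loses. Otherwise the position is W if at least one move leads to an L position for the opponent, and L if every move leads to a W.
No move ever increases a pile, so every position that can arise here has a ≤ 5 and b ≤ 3; it is enough to label the cells with 0 ≤ a ≤ 5 and 0 ≤ b ≤ 3.
Every move lowers a or b (never raises either), so fill the grid row by row in increasing a, and left to right within a row: each cell's successors are then already labelled.
      b=0  b=1  b=2  b=3
a=0:    L    L    L    W
a=1:    L    L    L    W
a=2:    L    L    L    W
a=3:    L    L    L    W
a=4:    L    L    L    W
a=5:    W    W    W    L
Cells with no legal move (terminal, hence L): (0,0), (0,1), (0,2), (1,0), (1,1), (1,2), (2,0), (2,1), (2,2), (3,0), (3,1), (3,2), (4,0), (4,1), (4,2).
The remaining L cells, each justified by listing all of its moves:
(5,3): L (options (0,3)(W), (5,0)(W) are all W)
Every other cell has at least one move into one of the L cells above, so it is W.
Every move from (5,3) reaches a W position, so the mover loses.

The second player wins.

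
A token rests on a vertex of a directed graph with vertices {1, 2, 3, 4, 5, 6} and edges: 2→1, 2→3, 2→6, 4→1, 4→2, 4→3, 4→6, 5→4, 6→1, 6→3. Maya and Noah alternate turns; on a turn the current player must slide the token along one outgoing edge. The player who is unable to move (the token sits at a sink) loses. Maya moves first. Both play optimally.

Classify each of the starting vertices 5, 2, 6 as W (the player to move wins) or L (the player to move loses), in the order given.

Label each position W (a win for the player to move) or L (a loss). A position with no legal move is L; any other position is W exactly when some move reaches an L, and L when every move reaches a W.
Every edge goes from a vertex to one that appears earlier in the order 1, 3, 6, 2, 4, 5, so processing vertices in that order labels each vertex after all of its successors.
1: no outgoing edge → L
3: no outgoing edge → L
6: W (go to 3, an L position)
2: W (go to 3, an L position)
4: W (go to 3, an L position)
5: L (sole option 4(W) is W)

5: L, 2: W, 6: W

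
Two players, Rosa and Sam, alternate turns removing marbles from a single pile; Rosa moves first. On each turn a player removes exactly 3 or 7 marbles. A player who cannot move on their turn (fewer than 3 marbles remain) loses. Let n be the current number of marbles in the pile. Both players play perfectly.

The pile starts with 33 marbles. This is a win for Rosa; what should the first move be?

Remove 3, leaving 30.

Classify positions by backward induction: terminal positions (no move available) are L. From any other position, the mover wins iff some move reaches an L.
n=0: no move → L
n=1: no move → L
n=2: no move → L
n=3: W (go to 0, an L position)
n=4: W (go to 1, an L position)
n=5: W (go to 2, an L position)
n=6: L (sole option 3(W) is W)
n=7: W (go to 0, an L position)
n=8: W (go to 1, an L position)
n=9: W (go to 6, an L position)
n=10: L (options 7(W), 3(W) are all W)
n=11: L (options 8(W), 4(W) are all W)
n=12: L (options 9(W), 5(W) are all W)
n=13: W (go to 10, an L position)
n=14: W (go to 11, an L position)
n=15: W (go to 12, an L position)
n=16: L (options 13(W), 9(W) are all W)
n=17: W (go to 10, an L position)
n=18: W (go to 11, an L position)
n=19: W (go to 16, an L position)
n=20: L (options 17(W), 13(W) are all W)
n=21: L (options 18(W), 14(W) are all W)
n=22: L (options 19(W), 15(W) are all W)
n=23: W (go to 20, an L position)
n=24: W (go to 21, an L position)
n=25: W (go to 22, an L position)
n=26: L (options 23(W), 19(W) are all W)
n=27: W (go to 20, an L position)
n=28: W (go to 21, an L position)
n=29: W (go to 26, an L position)
n=30: L (options 27(W), 23(W) are all W)
n=31: L (options 28(W), 24(W) are all W)
n=32: L (options 29(W), 25(W) are all W)
n=33: W (go to 30, an L position)
From 33, the L positions reachable in one move are: 30, 26. Any move reaching one of these is winning.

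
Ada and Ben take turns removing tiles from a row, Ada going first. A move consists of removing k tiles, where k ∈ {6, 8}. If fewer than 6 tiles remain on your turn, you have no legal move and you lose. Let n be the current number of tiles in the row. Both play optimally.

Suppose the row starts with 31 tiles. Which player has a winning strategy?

Build the W/L table. Terminal = L. A non-terminal position is W if it has a move to some L; otherwise it is L.
n=0: no move → L
n=1: no move → L
n=2: no move → L
n=3: no move → L
n=4: no move → L
n=5: no move → L
n=6: can move to 0, which is L ⇒ W
n=7: can move to 1, which is L ⇒ W
n=8: can move to 2, which is L ⇒ W
n=9: can move to 3, which is L ⇒ W
n=10: can move to 4, which is L ⇒ W
n=11: can move to 5, which is L ⇒ W
n=12: can move to 4, which is L ⇒ W
n=13: can move to 5, which is L ⇒ W
n=14: moves to 8(W), 6(W); every one is W ⇒ L
n=15: moves to 9(W), 7(W); every one is W ⇒ L
n=16: moves to 10(W), 8(W); every one is W ⇒ L
n=17: moves to 11(W), 9(W); every one is W ⇒ L
n=18: moves to 12(W), 10(W); every one is W ⇒ L
n=19: moves to 13(W), 11(W); every one is W ⇒ L
n=20: can move to 14, which is L ⇒ W
n=21: can move to 15, which is L ⇒ W
n=22: can move to 16, which is L ⇒ W
n=23: can move to 17, which is L ⇒ W
n=24: can move to 18, which is L ⇒ W
n=25: can move to 19, which is L ⇒ W
n=26: can move to 18, which is L ⇒ W
n=27: can move to 19, which is L ⇒ W
n=28: moves to 22(W), 20(W); every one is W ⇒ L
n=29: moves to 23(W), 21(W); every one is W ⇒ L
n=30: moves to 24(W), 22(W); every one is W ⇒ L
n=31: moves to 25(W), 23(W); every one is W ⇒ L
The starting position 31 is L: whatever Ada does, the opponent receives a W position.

Ben wins.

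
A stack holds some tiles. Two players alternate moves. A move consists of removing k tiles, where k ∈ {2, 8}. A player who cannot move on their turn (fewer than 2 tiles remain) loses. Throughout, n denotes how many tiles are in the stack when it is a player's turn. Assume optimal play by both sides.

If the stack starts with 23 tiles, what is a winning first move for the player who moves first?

Build the W/L table. Terminal = L. A non-terminal position is W if it has a move to some L; otherwise it is L.
n=0: no move → L
n=1: no move → L
n=2: →0(L), so W
n=3: →1(L), so W
n=4: →2(W) only, which is W, so L
n=5: →3(W) only, which is W, so L
n=6: →4(L), so W
n=7: →5(L), so W
n=8: →0(L), so W
n=9: →1(L), so W
n=10: →8(W), 2(W) — all W, so L
n=11: →9(W), 3(W) — all W, so L
n=12: →10(L), so W
n=13: →11(L), so W
n=14: →12(W), 6(W) — all W, so L
n=15: →13(W), 7(W) — all W, so L
n=16: →14(L), so W
n=17: →15(L), so W
n=18: →10(L), so W
n=19: →11(L), so W
n=20: →18(W), 12(W) — all W, so L
n=21: →19(W), 13(W) — all W, so L
n=22: →20(L), so W
n=23: →21(L), so W
From 23, the L positions reachable in one move are: 21, 15. Any move reaching one of these is winning.

Remove 2, leaving 21.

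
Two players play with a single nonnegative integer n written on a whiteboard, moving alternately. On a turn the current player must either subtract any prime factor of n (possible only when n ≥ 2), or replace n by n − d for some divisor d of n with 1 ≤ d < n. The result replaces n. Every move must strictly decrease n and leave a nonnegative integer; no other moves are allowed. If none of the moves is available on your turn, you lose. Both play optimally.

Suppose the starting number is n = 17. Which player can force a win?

Work bottom-up. With no move the player to move loses. Otherwise the position is W if at least one move leads to an L position for the opponent, and L if every move leads to a W.
n=0: no move → L
n=1: no move → L
n=2: can move to 0, which is L ⇒ W
n=3: can move to 0, which is L ⇒ W
n=4: moves to 2(W), 3(W); every one is W ⇒ L
n=5: can move to 0, which is L ⇒ W
n=6: can move to 4, which is L ⇒ W
n=7: can move to 0, which is L ⇒ W
n=8: can move to 4, which is L ⇒ W
n=9: moves to 6(W), 8(W); every one is W ⇒ L
n=10: can move to 9, which is L ⇒ W
n=11: can move to 0, which is L ⇒ W
n=12: can move to 9, which is L ⇒ W
n=13: can move to 0, which is L ⇒ W
n=14: moves to 7(W), 12(W), 13(W); every one is W ⇒ L
n=15: can move to 14, which is L ⇒ W
n=16: can move to 14, which is L ⇒ W
n=17: can move to 0, which is L ⇒ W
The starting position 17 is W: the player to move should move to 0, handing over an L position.

The first player wins.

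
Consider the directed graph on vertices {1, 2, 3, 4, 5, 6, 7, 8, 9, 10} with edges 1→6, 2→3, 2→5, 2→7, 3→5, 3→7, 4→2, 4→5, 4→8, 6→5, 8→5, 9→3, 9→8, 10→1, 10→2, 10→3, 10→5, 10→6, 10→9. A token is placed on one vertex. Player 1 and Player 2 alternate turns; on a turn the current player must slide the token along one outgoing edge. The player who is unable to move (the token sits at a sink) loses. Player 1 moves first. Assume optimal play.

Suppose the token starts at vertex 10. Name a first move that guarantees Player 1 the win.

Move to 1.

Positions with no move are L. A position that does have a move is losing for the player to move precisely when every available move leads to a winning position for the opponent. Fill in the labels:
Every edge goes from a vertex to one that appears earlier in the order 7, 5, 3, 2, 8, 6, 9, 4, 1, 10, so processing vertices in that order labels each vertex after all of its successors.
7: no outgoing edge → L
5: no outgoing edge → L
3: reaches L-position 5 → W
2: reaches L-position 5 → W
8: reaches L-position 5 → W
6: reaches L-position 5 → W
9: only reaches 8(W), 3(W), all W → L
4: reaches L-position 5 → W
1: only reaches 6(W), which is W → L
10: reaches L-position 1 → W
From 10, the L positions reachable in one move are: 1, 9, 5. Any move reaching one of these is winning.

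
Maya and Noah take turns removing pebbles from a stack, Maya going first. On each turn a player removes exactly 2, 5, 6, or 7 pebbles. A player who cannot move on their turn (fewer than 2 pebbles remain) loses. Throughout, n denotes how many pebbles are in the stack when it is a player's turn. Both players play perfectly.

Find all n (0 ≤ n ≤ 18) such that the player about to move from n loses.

Build the W/L table. Terminal = L. A non-terminal position is W if it has a move to some L; otherwise it is L.
n=0: no move → L
n=1: no move → L
n=2: W (go to 0, an L position)
n=3: W (go to 1, an L position)
n=4: L (sole option 2(W) is W)
n=5: W (go to 0, an L position)
n=6: W (go to 4, an L position)
n=7: W (go to 1, an L position)
n=8: W (go to 1, an L position)
n=9: W (go to 4, an L position)
n=10: W (go to 4, an L position)
n=11: W (go to 4, an L position)
n=12: L (options 10(W), 7(W), 6(W), 5(W) are all W)
n=13: L (options 11(W), 8(W), 7(W), 6(W) are all W)
n=14: W (go to 12, an L position)
n=15: W (go to 13, an L position)
n=16: L (options 14(W), 11(W), 10(W), 9(W) are all W)
n=17: W (go to 12, an L position)
n=18: W (go to 16, an L position)
The losing starting values of n are exactly the entries labelled L in this table (6 of them).

0, 1, 4, 12, 13, 16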